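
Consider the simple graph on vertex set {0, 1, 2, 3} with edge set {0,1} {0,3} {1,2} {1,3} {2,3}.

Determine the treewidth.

A width-2 tree decomposition is:
Bags: B1 = {1, 2, 3}  B2 = {0, 1, 3}
Tree: B1–B2
Each bag holds 3 vertices, so the decomposition has width 2, which upper-bounds the treewidth. Conversely, {0, 1, 3} is a clique of size 3, and the vertices of any clique must share a bag in every tree decomposition; so some bag has ≥ 3 vertices and tw(G) ≥ 2. Therefore the treewidth is 2.

2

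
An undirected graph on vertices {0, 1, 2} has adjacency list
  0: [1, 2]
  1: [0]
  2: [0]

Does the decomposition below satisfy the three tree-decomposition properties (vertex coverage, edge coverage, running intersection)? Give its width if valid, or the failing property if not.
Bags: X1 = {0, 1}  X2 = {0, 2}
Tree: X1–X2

Checking the three conditions: (i) the bags cover all of {0, 1, 2}; (ii) for each edge, some bag contains both endpoints; (iii) the bags containing any fixed vertex form a subtree. All hold, so the decomposition is valid with width 2 − 1 = 1.

Yes; width 1.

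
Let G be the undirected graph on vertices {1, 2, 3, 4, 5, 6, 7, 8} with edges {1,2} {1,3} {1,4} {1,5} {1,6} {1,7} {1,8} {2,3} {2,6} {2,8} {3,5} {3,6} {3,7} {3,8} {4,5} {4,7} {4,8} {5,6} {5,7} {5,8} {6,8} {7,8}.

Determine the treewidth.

4

A width-4 tree decomposition is:
Bags: B1 = {1, 3, 5, 6, 8}  B2 = {1, 2, 3, 6, 8}  B3 = {1, 3, 5, 7, 8}  B4 = {1, 4, 5, 7, 8}
Tree: B1–B2, B1–B3, B3–B4
Each bag holds 5 vertices, so the decomposition has width 4, which upper-bounds the treewidth. On the other hand G contains the 5-clique {1, 2, 3, 6, 8}. A clique must lie in a single bag of any decomposition, so no decomposition can have width below 4. Therefore the treewidth is 4.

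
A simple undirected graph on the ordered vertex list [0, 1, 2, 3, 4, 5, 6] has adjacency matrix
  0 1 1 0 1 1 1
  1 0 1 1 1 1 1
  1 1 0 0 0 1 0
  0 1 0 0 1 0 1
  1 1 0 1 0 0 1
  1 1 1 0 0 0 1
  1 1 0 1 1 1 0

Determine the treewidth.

3

A width-3 tree decomposition is:
Bags: B1 = {0, 1, 4, 6}  B2 = {0, 1, 5, 6}  B3 = {1, 3, 4, 6}  B4 = {0, 1, 2, 5}
Tree: B1–B2, B1–B3, B2–B4
Each bag holds 4 vertices, so the decomposition has width 3, which upper-bounds the treewidth. On the other hand G contains the 4-clique {0, 1, 4, 6}. A clique must lie in a single bag of any decomposition, so no decomposition can have width below 3. The upper and lower bounds meet at 3, so that is the treewidth.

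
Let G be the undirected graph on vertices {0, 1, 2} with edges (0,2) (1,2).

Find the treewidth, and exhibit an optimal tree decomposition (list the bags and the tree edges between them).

The largest bag has 2 vertices, giving width 1; this decomposition certifies tw(G) ≤ 1. Since G has at least one edge (e.g. 2–1), it is not an edgeless graph, so tw(G) ≥ 1. The upper and lower bounds meet at 1, so that is the treewidth.

Treewidth 1.
Bags: B1 = {1, 2}  B2 = {0, 2}
Tree: B1–B2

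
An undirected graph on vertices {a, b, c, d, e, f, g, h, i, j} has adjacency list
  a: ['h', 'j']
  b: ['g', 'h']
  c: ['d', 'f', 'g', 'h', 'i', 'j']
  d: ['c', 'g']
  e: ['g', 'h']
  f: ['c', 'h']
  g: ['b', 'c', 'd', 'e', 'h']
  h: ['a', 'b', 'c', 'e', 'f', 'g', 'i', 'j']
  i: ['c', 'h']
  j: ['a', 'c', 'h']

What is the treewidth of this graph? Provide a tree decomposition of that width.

Every bag has size at most 3, so the width is 3 − 1 = 2 and tw(G) ≤ 2. On the other hand G contains the 3-clique {c, d, g}. A clique must lie in a single bag of any decomposition, so no decomposition can have width below 2. The upper and lower bounds meet at 2, so that is the treewidth.

Treewidth 2.
One optimal decomposition is:
Bags: B1 = {b, g, h}  B2 = {c, g, h}  B3 = {c, h, j}  B4 = {c, h, i}  B5 = {c, d, g}  B6 = {c, f, h}  B7 = {a, h, j}  B8 = {e, g, h}
Tree: B1–B2, B2–B3, B3–B4, B2–B5, B4–B6, B3–B7, B2–B8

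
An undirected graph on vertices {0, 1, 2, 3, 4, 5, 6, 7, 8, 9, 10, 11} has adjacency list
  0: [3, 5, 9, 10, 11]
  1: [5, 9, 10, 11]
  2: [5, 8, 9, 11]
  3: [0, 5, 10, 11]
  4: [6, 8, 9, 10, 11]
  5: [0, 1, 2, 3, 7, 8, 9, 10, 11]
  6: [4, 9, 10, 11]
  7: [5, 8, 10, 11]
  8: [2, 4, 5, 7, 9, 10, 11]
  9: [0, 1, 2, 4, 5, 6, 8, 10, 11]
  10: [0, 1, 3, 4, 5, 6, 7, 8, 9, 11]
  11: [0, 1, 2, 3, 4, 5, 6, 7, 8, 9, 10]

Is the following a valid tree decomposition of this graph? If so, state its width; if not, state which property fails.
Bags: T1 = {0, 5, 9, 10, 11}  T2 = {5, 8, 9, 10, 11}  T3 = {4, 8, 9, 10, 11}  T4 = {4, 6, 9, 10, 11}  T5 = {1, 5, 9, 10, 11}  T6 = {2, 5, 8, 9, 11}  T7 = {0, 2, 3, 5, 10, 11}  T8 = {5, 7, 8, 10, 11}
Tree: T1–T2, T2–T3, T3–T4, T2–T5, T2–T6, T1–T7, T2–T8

No — bags containing vertex 2 are not connected in the tree.

A tree decomposition must satisfy three properties: every vertex lies in some bag; for every edge, both endpoints lie together in some bag; and for every vertex, the bags containing it form a connected subtree. Here bags containing vertex 2 are not connected in the tree, so the decomposition is invalid.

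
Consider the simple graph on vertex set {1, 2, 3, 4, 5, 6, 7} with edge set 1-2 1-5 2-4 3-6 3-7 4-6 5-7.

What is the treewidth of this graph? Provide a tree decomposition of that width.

Each bag holds 3 vertices, so the decomposition has width 2, which upper-bounds the treewidth. The edges 2–4–6–3–7–5–1–2 form a cycle, so G is not a tree and its treewidth is at least 2. Combining the bounds, tw(G) = 2.

Treewidth 2.
One such decomposition:
Bags: B1 = {2, 4, 6}  B2 = {2, 3, 6}  B3 = {2, 3, 7}  B4 = {2, 5, 7}  B5 = {1, 2, 5}
Tree: B1–B2, B2–B3, B3–B4, B4–B5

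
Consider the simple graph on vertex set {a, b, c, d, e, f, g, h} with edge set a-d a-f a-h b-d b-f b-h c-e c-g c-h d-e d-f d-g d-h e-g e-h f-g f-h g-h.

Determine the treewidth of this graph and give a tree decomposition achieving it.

Treewidth 3.
One optimal decomposition is:
Bags: B1 = {d, e, g, h}  B2 = {d, f, g, h}  B3 = {b, d, f, h}  B4 = {c, e, g, h}  B5 = {a, d, f, h}
Tree: B1–B2, B2–B3, B1–B4, B3–B5

Each bag holds 4 vertices, so the decomposition has width 3, which upper-bounds the treewidth. For the lower bound, the 4 vertices {d, e, g, h} are pairwise adjacent, and any tree decomposition puts a clique entirely inside one bag — forcing width ≥ 3. Therefore the treewidth is 3.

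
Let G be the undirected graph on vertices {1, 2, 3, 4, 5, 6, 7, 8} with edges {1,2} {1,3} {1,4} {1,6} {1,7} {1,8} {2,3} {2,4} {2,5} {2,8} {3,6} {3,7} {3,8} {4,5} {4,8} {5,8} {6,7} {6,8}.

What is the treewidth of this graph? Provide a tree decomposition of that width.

The largest bag has 4 vertices, giving width 3; this decomposition certifies tw(G) ≤ 3. On the other hand G contains the 4-clique {1, 2, 3, 8}. A clique must lie in a single bag of any decomposition, so no decomposition can have width below 3. Hence tw(G) = 3 exactly.

Treewidth 3.
One such decomposition:
Bags: B1 = {2, 4, 5, 8}  B2 = {1, 2, 4, 8}  B3 = {1, 2, 3, 8}  B4 = {1, 3, 6, 8}  B5 = {1, 3, 6, 7}
Tree: B1–B2, B2–B3, B3–B4, B4–B5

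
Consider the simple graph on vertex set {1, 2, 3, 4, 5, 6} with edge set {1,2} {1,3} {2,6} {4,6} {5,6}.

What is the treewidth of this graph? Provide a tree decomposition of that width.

Treewidth 1.
One such decomposition:
Bags: B1 = {2, 6}  B2 = {5, 6}  B3 = {1, 2}  B4 = {4, 6}  B5 = {1, 3}
Tree: B1–B2, B1–B3, B2–B4, B3–B5

Every bag has size at most 2, so the width is 2 − 1 = 1 and tw(G) ≤ 1. G has an edge, so its treewidth is at least 1. The upper and lower bounds meet at 1, so that is the treewidth.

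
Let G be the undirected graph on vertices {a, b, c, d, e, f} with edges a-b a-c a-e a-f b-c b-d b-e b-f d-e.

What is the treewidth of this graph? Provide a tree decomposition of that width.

Every bag has size at most 3, so the width is 3 − 1 = 2 and tw(G) ≤ 2. For the lower bound, the 3 vertices {b, d, e} are pairwise adjacent, and any tree decomposition puts a clique entirely inside one bag — forcing width ≥ 2. The upper and lower bounds meet at 2, so that is the treewidth.

Treewidth 2.
One such decomposition:
Bags: B1 = {a, b, e}  B2 = {b, d, e}  B3 = {a, b, f}  B4 = {a, b, c}
Tree: B1–B2, B1–B3, B3–B4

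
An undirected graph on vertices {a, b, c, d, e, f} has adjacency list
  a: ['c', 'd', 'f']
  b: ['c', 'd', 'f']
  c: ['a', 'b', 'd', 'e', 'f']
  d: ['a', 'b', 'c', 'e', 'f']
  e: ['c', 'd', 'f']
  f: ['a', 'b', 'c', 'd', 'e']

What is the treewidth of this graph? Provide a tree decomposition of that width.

Every bag has size at most 4, so the width is 4 − 1 = 3 and tw(G) ≤ 3. Conversely, {c, d, e, f} is a clique of size 4, and the vertices of any clique must share a bag in every tree decomposition; so some bag has ≥ 4 vertices and tw(G) ≥ 3. Therefore the treewidth is 3.

Treewidth 3.
Bags: B1 = {c, d, e, f}  B2 = {a, c, d, f}  B3 = {b, c, d, f}
Tree: B1–B2, B1–B3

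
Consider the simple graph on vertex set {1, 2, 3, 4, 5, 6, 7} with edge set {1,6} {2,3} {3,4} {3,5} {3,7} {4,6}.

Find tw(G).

1

A width-1 tree decomposition is:
Bags: B1 = {2, 3}  B2 = {3, 7}  B3 = {3, 5}  B4 = {3, 4}  B5 = {4, 6}  B6 = {1, 6}
Tree: B1–B2, B1–B3, B1–B4, B4–B5, B5–B6
Each bag holds 2 vertices, so the decomposition has width 1, which upper-bounds the treewidth. G has an edge, so its treewidth is at least 1. Hence tw(G) = 1 exactly.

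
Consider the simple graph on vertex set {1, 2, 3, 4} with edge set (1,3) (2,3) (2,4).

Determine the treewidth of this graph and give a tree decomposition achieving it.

Treewidth 1.
One such decomposition:
Bags: B1 = {1, 3}  B2 = {2, 3}  B3 = {2, 4}
Tree: B1–B2, B2–B3

The largest bag has 2 vertices, giving width 1; this decomposition certifies tw(G) ≤ 1. Any graph with an edge has treewidth ≥ 1, and G has the edge 1–3. Therefore the treewidth is 1.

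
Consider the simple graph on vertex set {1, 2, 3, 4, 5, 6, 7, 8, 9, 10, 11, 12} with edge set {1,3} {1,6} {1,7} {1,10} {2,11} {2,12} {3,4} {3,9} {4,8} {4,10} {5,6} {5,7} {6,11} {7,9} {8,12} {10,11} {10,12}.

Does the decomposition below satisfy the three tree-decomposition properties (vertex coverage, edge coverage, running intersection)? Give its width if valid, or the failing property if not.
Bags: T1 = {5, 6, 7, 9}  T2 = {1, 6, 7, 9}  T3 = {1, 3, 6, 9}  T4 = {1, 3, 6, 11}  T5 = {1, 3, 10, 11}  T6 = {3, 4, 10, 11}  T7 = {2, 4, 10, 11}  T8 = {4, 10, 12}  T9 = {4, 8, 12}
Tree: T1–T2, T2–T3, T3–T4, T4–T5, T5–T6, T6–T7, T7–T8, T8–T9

No — edge (2,12) lies in no bag.

A tree decomposition must satisfy three properties: every vertex lies in some bag; for every edge, both endpoints lie together in some bag; and for every vertex, the bags containing it form a connected subtree. Here edge (2,12) lies in no bag, so the decomposition is invalid.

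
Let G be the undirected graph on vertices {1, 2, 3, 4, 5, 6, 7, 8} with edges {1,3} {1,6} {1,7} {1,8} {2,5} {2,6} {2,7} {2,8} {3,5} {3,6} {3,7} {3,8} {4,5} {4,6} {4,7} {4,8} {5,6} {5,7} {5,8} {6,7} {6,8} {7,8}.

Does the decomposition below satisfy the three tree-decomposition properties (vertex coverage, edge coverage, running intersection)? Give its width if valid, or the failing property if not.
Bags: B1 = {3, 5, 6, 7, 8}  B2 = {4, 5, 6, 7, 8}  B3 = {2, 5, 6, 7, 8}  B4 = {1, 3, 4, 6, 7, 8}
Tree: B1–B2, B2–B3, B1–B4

No — bags containing vertex 4 are not connected in the tree.

A tree decomposition must satisfy three properties: every vertex lies in some bag; for every edge, both endpoints lie together in some bag; and for every vertex, the bags containing it form a connected subtree. Here bags containing vertex 4 are not connected in the tree, so the decomposition is invalid.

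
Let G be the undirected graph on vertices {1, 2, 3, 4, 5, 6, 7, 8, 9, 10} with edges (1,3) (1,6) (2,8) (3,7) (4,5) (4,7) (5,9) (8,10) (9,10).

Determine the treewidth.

A width-1 tree decomposition is:
Bags: B1 = {1, 6}  B2 = {1, 3}  B3 = {3, 7}  B4 = {4, 7}  B5 = {4, 5}  B6 = {5, 9}  B7 = {9, 10}  B8 = {8, 10}  B9 = {2, 8}
Tree: B1–B2, B2–B3, B3–B4, B4–B5, B5–B6, B6–B7, B7–B8, B8–B9
Every bag has size at most 2, so the width is 2 − 1 = 1 and tw(G) ≤ 1. G has an edge, so its treewidth is at least 1. Combining the bounds, tw(G) = 1.

1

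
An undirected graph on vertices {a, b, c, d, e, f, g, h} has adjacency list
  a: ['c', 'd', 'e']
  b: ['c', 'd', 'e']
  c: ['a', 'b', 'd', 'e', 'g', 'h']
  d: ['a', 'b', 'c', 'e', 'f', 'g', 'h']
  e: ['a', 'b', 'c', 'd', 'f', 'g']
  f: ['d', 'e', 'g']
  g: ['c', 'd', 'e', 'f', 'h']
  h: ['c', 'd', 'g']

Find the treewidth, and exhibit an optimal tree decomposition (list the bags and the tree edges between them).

The largest bag has 4 vertices, giving width 3; this decomposition certifies tw(G) ≤ 3. On the other hand G contains the 4-clique {c, d, e, g}. A clique must lie in a single bag of any decomposition, so no decomposition can have width below 3. Combining the bounds, tw(G) = 3.

Treewidth 3.
Bags: B1 = {d, e, f, g}  B2 = {c, d, e, g}  B3 = {b, c, d, e}  B4 = {c, d, g, h}  B5 = {a, c, d, e}
Tree: B1–B2, B2–B3, B2–B4, B2–B5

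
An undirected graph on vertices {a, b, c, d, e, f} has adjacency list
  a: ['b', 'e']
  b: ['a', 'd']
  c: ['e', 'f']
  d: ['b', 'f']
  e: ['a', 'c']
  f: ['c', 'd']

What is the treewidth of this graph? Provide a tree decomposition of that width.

The largest bag has 3 vertices, giving width 2; this decomposition certifies tw(G) ≤ 2. The edges e–a–b–d–f–c–e form a cycle, so G is not a tree and its treewidth is at least 2. Hence tw(G) = 2 exactly.

Treewidth 2.
Bags: B1 = {a, b, e}  B2 = {b, d, e}  B3 = {d, e, f}  B4 = {c, e, f}
Tree: B1–B2, B2–B3, B3–B4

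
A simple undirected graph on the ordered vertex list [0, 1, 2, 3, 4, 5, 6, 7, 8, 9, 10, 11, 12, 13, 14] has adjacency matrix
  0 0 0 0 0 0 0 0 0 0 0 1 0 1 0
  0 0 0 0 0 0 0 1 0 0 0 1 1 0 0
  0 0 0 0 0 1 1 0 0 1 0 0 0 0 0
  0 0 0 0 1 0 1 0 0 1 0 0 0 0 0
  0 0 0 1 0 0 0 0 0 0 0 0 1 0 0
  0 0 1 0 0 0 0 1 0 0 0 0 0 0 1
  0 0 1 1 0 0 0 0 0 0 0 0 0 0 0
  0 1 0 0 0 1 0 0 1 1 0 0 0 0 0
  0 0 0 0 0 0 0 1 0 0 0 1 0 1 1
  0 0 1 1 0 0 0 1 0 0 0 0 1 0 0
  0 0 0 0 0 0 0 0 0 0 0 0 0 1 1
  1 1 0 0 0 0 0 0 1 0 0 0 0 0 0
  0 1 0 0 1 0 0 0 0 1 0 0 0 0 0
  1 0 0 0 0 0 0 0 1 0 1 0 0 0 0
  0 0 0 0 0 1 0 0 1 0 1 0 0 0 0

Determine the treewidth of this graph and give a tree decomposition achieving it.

The largest bag has 4 vertices, giving width 3; this decomposition certifies tw(G) ≤ 3. For the lower bound: the 4 vertex sets {0,10,13}, {14}, {8}, {1,5,7,11} are disjoint, each induces a connected subgraph, and every pair is joined by at least one edge of G. Contracting each set to a single vertex therefore yields K_{4} as a minor, and since treewidth is minor-monotone, tw(G) ≥ tw(K_{4}) = 3. Hence tw(G) = 3 exactly.

Treewidth 3.
Bags: B1 = {0, 10, 13, 14}  B2 = {0, 8, 13, 14}  B3 = {0, 8, 11, 14}  B4 = {5, 8, 11, 14}  B5 = {5, 7, 8, 11}  B6 = {1, 5, 7, 11}  B7 = {1, 2, 5, 7}  B8 = {1, 2, 7, 9}  B9 = {1, 2, 9, 12}  B10 = {2, 6, 9, 12}  B11 = {3, 6, 9, 12}  B12 = {3, 4, 6, 12}
Tree: B1–B2, B2–B3, B3–B4, B4–B5, B5–B6, B6–B7, B7–B8, B8–B9, B9–B10, B10–B11, B11–B12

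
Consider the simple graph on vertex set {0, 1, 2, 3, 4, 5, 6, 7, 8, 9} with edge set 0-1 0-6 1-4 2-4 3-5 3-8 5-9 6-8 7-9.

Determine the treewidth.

A width-1 tree decomposition is:
Bags: B1 = {2, 4}  B2 = {1, 4}  B3 = {0, 1}  B4 = {0, 6}  B5 = {6, 8}  B6 = {3, 8}  B7 = {3, 5}  B8 = {5, 9}  B9 = {7, 9}
Tree: B1–B2, B2–B3, B3–B4, B4–B5, B5–B6, B6–B7, B7–B8, B8–B9
Each bag holds 2 vertices, so the decomposition has width 1, which upper-bounds the treewidth. Any graph with an edge has treewidth ≥ 1, and G has the edge 2–4. The upper and lower bounds meet at 1, so that is the treewidth.

1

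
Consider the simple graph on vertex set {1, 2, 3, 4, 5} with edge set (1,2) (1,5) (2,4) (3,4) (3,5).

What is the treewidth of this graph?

A width-2 tree decomposition is:
Bags: B1 = {1, 2, 5}  B2 = {2, 4, 5}  B3 = {3, 4, 5}
Tree: B1–B2, B2–B3
The largest bag has 3 vertices, giving width 2; this decomposition certifies tw(G) ≤ 2. Since 5–1–2–4–3–5 is a cycle in G, G is not acyclic. Forests are exactly the graphs of treewidth ≤ 1, so tw(G) ≥ 2. Therefore the treewidth is 2.

2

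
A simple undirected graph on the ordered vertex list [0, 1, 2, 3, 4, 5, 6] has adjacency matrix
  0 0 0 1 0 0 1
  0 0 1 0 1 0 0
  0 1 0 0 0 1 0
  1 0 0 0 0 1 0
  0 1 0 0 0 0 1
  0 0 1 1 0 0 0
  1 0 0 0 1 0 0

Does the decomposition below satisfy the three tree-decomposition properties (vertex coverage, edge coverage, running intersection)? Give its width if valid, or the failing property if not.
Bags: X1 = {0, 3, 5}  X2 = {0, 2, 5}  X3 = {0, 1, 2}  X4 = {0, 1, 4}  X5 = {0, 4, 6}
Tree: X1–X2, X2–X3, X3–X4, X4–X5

Vertex coverage: the bags together contain {0, 1, 2, 3, 4, 5, 6}, the full vertex set. Edge coverage: each edge of G has both endpoints in at least one bag. Running intersection: for every vertex, the bags containing it form a connected subtree. All three properties hold, so this is a valid tree decomposition of width max|bag| − 1 = 2, and hence tw(G) ≤ 2.

Yes; width 2.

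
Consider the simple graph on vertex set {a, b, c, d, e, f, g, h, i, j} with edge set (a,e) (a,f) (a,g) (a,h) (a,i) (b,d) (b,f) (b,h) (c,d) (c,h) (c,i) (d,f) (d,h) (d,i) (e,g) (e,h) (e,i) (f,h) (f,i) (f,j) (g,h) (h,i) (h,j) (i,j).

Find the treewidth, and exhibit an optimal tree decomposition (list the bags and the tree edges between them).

Every bag has size at most 4, so the width is 4 − 1 = 3 and tw(G) ≤ 3. On the other hand G contains the 4-clique {a, e, g, h}. A clique must lie in a single bag of any decomposition, so no decomposition can have width below 3. Therefore the treewidth is 3.

Treewidth 3.
Bags: B1 = {d, f, h, i}  B2 = {a, f, h, i}  B3 = {c, d, h, i}  B4 = {a, e, h, i}  B5 = {b, d, f, h}  B6 = {a, e, g, h}  B7 = {f, h, i, j}
Tree: B1–B2, B1–B3, B2–B4, B1–B5, B4–B6, B2–B7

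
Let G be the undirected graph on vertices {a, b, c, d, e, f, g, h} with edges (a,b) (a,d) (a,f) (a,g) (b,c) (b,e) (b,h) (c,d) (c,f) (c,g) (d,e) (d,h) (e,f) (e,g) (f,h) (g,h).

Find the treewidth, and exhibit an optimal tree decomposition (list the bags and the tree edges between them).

Treewidth 4.
One optimal decomposition is:
Bags: B1 = {a, c, e, g, h}  B2 = {a, c, d, e, h}  B3 = {a, c, e, f, h}  B4 = {a, b, c, e, h}
Tree: B1–B2, B2–B3, B3–B4

Every bag has size at most 5, so the width is 5 − 1 = 4 and tw(G) ≤ 4. For the lower bound: the 5 vertex sets {c,g}, {a,d}, {e,f}, {h}, {b} are disjoint, each induces a connected subgraph, and every pair is joined by at least one edge of G. Contracting each set to a single vertex therefore yields K_{5} as a minor, and since treewidth is minor-monotone, tw(G) ≥ tw(K_{5}) = 4. The upper and lower bounds meet at 4, so that is the treewidth.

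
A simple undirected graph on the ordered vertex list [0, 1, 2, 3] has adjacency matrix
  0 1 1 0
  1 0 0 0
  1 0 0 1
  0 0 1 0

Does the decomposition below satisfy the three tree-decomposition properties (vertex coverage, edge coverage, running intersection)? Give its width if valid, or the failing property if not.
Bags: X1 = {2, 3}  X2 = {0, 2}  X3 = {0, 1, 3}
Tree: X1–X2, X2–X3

No — bags containing vertex 3 are not connected in the tree.

A tree decomposition must satisfy three properties: every vertex lies in some bag; for every edge, both endpoints lie together in some bag; and for every vertex, the bags containing it form a connected subtree. Here bags containing vertex 3 are not connected in the tree, so the decomposition is invalid.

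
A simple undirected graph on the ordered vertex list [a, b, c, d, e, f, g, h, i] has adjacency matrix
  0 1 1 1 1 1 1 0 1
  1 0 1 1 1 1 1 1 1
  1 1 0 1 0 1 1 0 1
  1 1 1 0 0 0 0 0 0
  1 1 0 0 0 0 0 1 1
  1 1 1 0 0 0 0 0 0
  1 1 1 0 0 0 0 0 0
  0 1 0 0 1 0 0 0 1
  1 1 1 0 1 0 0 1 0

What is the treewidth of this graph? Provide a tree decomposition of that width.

Treewidth 3.
One optimal decomposition is:
Bags: B1 = {a, b, c, g}  B2 = {a, b, c, i}  B3 = {a, b, e, i}  B4 = {b, e, h, i}  B5 = {a, b, c, f}  B6 = {a, b, c, d}
Tree: B1–B2, B2–B3, B3–B4, B1–B5, B5–B6

The largest bag has 4 vertices, giving width 3; this decomposition certifies tw(G) ≤ 3. Conversely, {b, e, h, i} is a clique of size 4, and the vertices of any clique must share a bag in every tree decomposition; so some bag has ≥ 4 vertices and tw(G) ≥ 3. Therefore the treewidth is 3.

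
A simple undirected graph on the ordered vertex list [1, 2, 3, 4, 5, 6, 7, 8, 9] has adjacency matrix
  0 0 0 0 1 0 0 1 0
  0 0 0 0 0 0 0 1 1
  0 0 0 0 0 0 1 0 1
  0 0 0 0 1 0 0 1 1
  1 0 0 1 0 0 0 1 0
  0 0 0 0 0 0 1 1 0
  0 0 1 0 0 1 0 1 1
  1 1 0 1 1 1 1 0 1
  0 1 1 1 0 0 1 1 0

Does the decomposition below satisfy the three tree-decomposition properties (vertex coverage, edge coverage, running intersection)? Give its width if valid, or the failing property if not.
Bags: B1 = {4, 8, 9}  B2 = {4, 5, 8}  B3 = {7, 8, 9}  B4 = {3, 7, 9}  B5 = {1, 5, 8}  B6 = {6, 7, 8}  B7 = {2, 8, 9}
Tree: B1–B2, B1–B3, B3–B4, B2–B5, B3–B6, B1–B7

Every vertex of G appears in some bag (union = {1, 2, 3, 4, 5, 6, 7, 8, 9}); every edge is covered by a bag; and for each vertex v the set of bags containing v is connected in the bag tree. The decomposition is therefore valid. The largest bag has 3 vertices, so the width is 2.

Yes; width 2.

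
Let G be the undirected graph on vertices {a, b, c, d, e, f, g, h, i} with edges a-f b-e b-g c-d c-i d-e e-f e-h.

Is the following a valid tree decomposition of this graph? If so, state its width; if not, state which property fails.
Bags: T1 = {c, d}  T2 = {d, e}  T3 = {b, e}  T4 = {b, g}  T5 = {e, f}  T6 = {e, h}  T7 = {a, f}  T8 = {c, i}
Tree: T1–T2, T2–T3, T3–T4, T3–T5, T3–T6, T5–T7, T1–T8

Every vertex of G appears in some bag (union = {a, b, c, d, e, f, g, h, i}); every edge is covered by a bag; and for each vertex v the set of bags containing v is connected in the bag tree. The decomposition is therefore valid. The largest bag has 2 vertices, so the width is 1.

Yes; width 1.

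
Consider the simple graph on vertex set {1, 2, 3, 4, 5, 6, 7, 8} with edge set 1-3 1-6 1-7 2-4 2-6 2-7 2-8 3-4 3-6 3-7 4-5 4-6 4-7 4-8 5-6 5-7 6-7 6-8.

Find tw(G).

A width-3 tree decomposition is:
Bags: B1 = {2, 4, 6, 7}  B2 = {3, 4, 6, 7}  B3 = {1, 3, 6, 7}  B4 = {4, 5, 6, 7}  B5 = {2, 4, 6, 8}
Tree: B1–B2, B2–B3, B2–B4, B1–B5
Every bag has size at most 4, so the width is 4 − 1 = 3 and tw(G) ≤ 3. Conversely, {1, 3, 6, 7} is a clique of size 4, and the vertices of any clique must share a bag in every tree decomposition; so some bag has ≥ 4 vertices and tw(G) ≥ 3. The upper and lower bounds meet at 3, so that is the treewidth.

3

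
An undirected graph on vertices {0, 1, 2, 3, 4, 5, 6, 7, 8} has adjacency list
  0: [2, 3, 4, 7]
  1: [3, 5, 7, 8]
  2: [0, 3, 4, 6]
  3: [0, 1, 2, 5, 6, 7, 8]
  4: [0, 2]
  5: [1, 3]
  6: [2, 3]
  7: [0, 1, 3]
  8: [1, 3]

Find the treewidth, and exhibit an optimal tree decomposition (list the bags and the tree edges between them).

Treewidth 2.
One optimal decomposition is:
Bags: B1 = {2, 3, 6}  B2 = {0, 2, 3}  B3 = {0, 3, 7}  B4 = {1, 3, 7}  B5 = {0, 2, 4}  B6 = {1, 3, 8}  B7 = {1, 3, 5}
Tree: B1–B2, B2–B3, B3–B4, B2–B5, B4–B6, B4–B7

The largest bag has 3 vertices, giving width 2; this decomposition certifies tw(G) ≤ 2. On the other hand G contains the 3-clique {0, 2, 3}. A clique must lie in a single bag of any decomposition, so no decomposition can have width below 2. The upper and lower bounds meet at 2, so that is the treewidth.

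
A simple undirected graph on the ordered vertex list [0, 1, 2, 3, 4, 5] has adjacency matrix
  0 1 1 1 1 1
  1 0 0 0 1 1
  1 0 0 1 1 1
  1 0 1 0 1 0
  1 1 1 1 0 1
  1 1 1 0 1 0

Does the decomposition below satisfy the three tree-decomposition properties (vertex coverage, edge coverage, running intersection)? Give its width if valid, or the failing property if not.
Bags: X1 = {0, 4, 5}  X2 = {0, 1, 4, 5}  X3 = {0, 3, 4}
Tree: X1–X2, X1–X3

No — vertex 2 appears in no bag.

A tree decomposition must satisfy three properties: every vertex lies in some bag; for every edge, both endpoints lie together in some bag; and for every vertex, the bags containing it form a connected subtree. Here vertex 2 appears in no bag, so the decomposition is invalid.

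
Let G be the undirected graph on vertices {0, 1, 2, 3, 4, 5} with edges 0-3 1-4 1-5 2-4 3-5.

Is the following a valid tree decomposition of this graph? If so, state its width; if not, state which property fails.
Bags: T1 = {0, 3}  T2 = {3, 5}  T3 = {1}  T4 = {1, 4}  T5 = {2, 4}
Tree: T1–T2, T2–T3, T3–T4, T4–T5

No — edge (5,1) lies in no bag.

A tree decomposition must satisfy three properties: every vertex lies in some bag; for every edge, both endpoints lie together in some bag; and for every vertex, the bags containing it form a connected subtree. Here edge (5,1) lies in no bag, so the decomposition is invalid.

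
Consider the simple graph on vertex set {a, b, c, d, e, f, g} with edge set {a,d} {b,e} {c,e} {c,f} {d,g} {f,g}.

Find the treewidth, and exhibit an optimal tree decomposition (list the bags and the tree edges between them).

Treewidth 1.
One such decomposition:
Bags: B1 = {a, d}  B2 = {d, g}  B3 = {f, g}  B4 = {c, f}  B5 = {c, e}  B6 = {b, e}
Tree: B1–B2, B2–B3, B3–B4, B4–B5, B5–B6

The largest bag has 2 vertices, giving width 1; this decomposition certifies tw(G) ≤ 1. Since G has at least one edge (e.g. a–d), it is not an edgeless graph, so tw(G) ≥ 1. Hence tw(G) = 1 exactly.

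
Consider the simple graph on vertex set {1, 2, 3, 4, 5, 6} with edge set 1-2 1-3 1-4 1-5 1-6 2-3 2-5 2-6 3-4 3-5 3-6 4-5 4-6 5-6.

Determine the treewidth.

A width-4 tree decomposition is:
Bags: B1 = {1, 3, 4, 5, 6}  B2 = {1, 2, 3, 5, 6}
Tree: B1–B2
The largest bag has 5 vertices, giving width 4; this decomposition certifies tw(G) ≤ 4. For the lower bound, the 5 vertices {1, 2, 3, 5, 6} are pairwise adjacent, and any tree decomposition puts a clique entirely inside one bag — forcing width ≥ 4. Therefore the treewidth is 4.

4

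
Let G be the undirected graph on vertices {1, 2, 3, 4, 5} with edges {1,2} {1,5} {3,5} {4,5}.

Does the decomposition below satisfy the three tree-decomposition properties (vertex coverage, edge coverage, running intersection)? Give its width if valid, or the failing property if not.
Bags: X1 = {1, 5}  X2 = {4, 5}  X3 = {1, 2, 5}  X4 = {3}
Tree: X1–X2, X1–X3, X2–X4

No — edge (5,3) lies in no bag.

A tree decomposition must satisfy three properties: every vertex lies in some bag; for every edge, both endpoints lie together in some bag; and for every vertex, the bags containing it form a connected subtree. Here edge (5,3) lies in no bag, so the decomposition is invalid.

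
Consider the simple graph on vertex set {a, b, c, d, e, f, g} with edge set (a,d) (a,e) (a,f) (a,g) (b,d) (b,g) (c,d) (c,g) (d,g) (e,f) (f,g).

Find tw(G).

2

A width-2 tree decomposition is:
Bags: B1 = {a, f, g}  B2 = {a, d, g}  B3 = {a, e, f}  B4 = {b, d, g}  B5 = {c, d, g}
Tree: B1–B2, B1–B3, B2–B4, B2–B5
Each bag holds 3 vertices, so the decomposition has width 2, which upper-bounds the treewidth. Conversely, {c, d, g} is a clique of size 3, and the vertices of any clique must share a bag in every tree decomposition; so some bag has ≥ 3 vertices and tw(G) ≥ 2. Combining the bounds, tw(G) = 2.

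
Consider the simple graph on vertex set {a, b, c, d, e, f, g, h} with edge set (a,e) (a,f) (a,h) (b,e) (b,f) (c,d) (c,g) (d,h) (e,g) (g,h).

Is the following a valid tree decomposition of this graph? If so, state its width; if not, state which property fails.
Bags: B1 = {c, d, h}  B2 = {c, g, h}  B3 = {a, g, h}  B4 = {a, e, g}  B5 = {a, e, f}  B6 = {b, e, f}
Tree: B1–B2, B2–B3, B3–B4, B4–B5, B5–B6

Yes; width 2.

Checking the three conditions: (i) the bags cover all of {a, b, c, d, e, f, g, h}; (ii) for each edge, some bag contains both endpoints; (iii) the bags containing any fixed vertex form a subtree. All hold, so the decomposition is valid with width 3 − 1 = 2.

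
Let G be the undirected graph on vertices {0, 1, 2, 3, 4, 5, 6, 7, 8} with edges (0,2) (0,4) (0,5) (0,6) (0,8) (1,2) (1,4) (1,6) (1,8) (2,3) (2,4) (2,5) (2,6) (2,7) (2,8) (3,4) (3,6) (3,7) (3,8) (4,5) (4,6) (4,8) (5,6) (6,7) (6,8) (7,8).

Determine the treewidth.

A width-4 tree decomposition is:
Bags: B1 = {0, 2, 4, 5, 6}  B2 = {0, 2, 4, 6, 8}  B3 = {2, 3, 4, 6, 8}  B4 = {1, 2, 4, 6, 8}  B5 = {2, 3, 6, 7, 8}
Tree: B1–B2, B2–B3, B2–B4, B3–B5
The largest bag has 5 vertices, giving width 4; this decomposition certifies tw(G) ≤ 4. Conversely, {0, 2, 4, 6, 8} is a clique of size 5, and the vertices of any clique must share a bag in every tree decomposition; so some bag has ≥ 5 vertices and tw(G) ≥ 4. Combining the bounds, tw(G) = 4.

4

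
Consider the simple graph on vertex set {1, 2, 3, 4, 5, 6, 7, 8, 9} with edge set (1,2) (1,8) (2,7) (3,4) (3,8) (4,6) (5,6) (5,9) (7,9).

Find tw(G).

2

A width-2 tree decomposition is:
Bags: B1 = {5, 7, 9}  B2 = {5, 6, 7}  B3 = {4, 6, 7}  B4 = {3, 4, 7}  B5 = {3, 7, 8}  B6 = {1, 7, 8}  B7 = {1, 2, 7}
Tree: B1–B2, B2–B3, B3–B4, B4–B5, B5–B6, B6–B7
Every bag has size at most 3, so the width is 3 − 1 = 2 and tw(G) ≤ 2. For the lower bound, G contains the cycle 7–9–5–6–4–3–8–1–2–7, so G is not a forest; only forests have treewidth ≤ 1, hence tw(G) ≥ 2. The upper and lower bounds meet at 2, so that is the treewidth.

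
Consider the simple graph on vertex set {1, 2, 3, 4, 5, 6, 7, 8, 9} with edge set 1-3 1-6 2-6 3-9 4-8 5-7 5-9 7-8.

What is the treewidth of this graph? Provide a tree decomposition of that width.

Each bag holds 2 vertices, so the decomposition has width 1, which upper-bounds the treewidth. Since G has at least one edge (e.g. 2–6), it is not an edgeless graph, so tw(G) ≥ 1. Hence tw(G) = 1 exactly.

Treewidth 1.
One such decomposition:
Bags: B1 = {2, 6}  B2 = {1, 6}  B3 = {1, 3}  B4 = {3, 9}  B5 = {5, 9}  B6 = {5, 7}  B7 = {7, 8}  B8 = {4, 8}
Tree: B1–B2, B2–B3, B3–B4, B4–B5, B5–B6, B6–B7, B7–B8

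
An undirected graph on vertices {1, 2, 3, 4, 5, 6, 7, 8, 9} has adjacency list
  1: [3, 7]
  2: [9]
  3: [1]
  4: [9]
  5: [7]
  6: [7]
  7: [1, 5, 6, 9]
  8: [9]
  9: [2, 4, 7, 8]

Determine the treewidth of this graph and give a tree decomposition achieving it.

The largest bag has 2 vertices, giving width 1; this decomposition certifies tw(G) ≤ 1. Any graph with an edge has treewidth ≥ 1, and G has the edge 9–7. Therefore the treewidth is 1.

Treewidth 1.
Bags: B1 = {7, 9}  B2 = {5, 7}  B3 = {8, 9}  B4 = {1, 7}  B5 = {1, 3}  B6 = {6, 7}  B7 = {4, 9}  B8 = {2, 9}
Tree: B1–B2, B1–B3, B2–B4, B4–B5, B1–B6, B1–B7, B7–B8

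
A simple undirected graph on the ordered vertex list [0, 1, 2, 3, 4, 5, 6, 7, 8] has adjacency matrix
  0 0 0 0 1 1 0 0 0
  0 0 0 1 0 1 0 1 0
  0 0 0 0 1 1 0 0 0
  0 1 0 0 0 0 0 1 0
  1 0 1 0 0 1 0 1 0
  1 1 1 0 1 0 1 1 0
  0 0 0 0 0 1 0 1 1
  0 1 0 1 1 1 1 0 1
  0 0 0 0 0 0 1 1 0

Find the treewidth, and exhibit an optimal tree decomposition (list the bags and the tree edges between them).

Treewidth 2.
One optimal decomposition is:
Bags: B1 = {4, 5, 7}  B2 = {1, 5, 7}  B3 = {5, 6, 7}  B4 = {1, 3, 7}  B5 = {6, 7, 8}  B6 = {0, 4, 5}  B7 = {2, 4, 5}
Tree: B1–B2, B2–B3, B2–B4, B3–B5, B1–B6, B1–B7

The largest bag has 3 vertices, giving width 2; this decomposition certifies tw(G) ≤ 2. For the lower bound, the 3 vertices {6, 7, 8} are pairwise adjacent, and any tree decomposition puts a clique entirely inside one bag — forcing width ≥ 2. Combining the bounds, tw(G) = 2.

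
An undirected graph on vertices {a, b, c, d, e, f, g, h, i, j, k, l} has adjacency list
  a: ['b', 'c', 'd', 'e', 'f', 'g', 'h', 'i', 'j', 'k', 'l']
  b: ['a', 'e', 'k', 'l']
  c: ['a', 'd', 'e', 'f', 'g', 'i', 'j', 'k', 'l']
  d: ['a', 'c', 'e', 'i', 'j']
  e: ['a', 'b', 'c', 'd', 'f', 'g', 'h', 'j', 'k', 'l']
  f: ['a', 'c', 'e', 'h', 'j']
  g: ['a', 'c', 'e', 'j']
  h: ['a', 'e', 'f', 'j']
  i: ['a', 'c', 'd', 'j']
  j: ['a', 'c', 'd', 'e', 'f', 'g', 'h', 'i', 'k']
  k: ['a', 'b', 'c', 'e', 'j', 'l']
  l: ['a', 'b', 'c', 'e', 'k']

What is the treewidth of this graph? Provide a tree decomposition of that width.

Treewidth 4.
One optimal decomposition is:
Bags: B1 = {a, c, e, g, j}  B2 = {a, c, d, e, j}  B3 = {a, c, e, j, k}  B4 = {a, c, e, f, j}  B5 = {a, c, e, k, l}  B6 = {a, b, e, k, l}  B7 = {a, c, d, i, j}  B8 = {a, e, f, h, j}
Tree: B1–B2, B2–B3, B1–B4, B3–B5, B5–B6, B2–B7, B4–B8

The largest bag has 5 vertices, giving width 4; this decomposition certifies tw(G) ≤ 4. For the lower bound, the 5 vertices {a, e, f, h, j} are pairwise adjacent, and any tree decomposition puts a clique entirely inside one bag — forcing width ≥ 4. The upper and lower bounds meet at 4, so that is the treewidth.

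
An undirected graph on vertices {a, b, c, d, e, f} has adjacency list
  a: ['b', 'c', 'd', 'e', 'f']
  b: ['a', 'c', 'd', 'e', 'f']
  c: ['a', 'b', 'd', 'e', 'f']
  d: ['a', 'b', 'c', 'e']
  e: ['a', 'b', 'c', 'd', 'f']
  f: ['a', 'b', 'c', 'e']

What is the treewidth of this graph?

A width-4 tree decomposition is:
Bags: B1 = {a, b, c, e, f}  B2 = {a, b, c, d, e}
Tree: B1–B2
The largest bag has 5 vertices, giving width 4; this decomposition certifies tw(G) ≤ 4. On the other hand G contains the 5-clique {a, b, c, d, e}. A clique must lie in a single bag of any decomposition, so no decomposition can have width below 4. Hence tw(G) = 4 exactly.

4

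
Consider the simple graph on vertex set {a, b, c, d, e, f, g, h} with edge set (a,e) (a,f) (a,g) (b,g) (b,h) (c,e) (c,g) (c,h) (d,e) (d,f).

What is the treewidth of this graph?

2

A width-2 tree decomposition is:
Bags: B1 = {b, c, h}  B2 = {b, c, g}  B3 = {c, e, g}  B4 = {a, e, g}  B5 = {a, d, e}  B6 = {a, d, f}
Tree: B1–B2, B2–B3, B3–B4, B4–B5, B5–B6
Each bag holds 3 vertices, so the decomposition has width 2, which upper-bounds the treewidth. For the lower bound, G contains the cycle h–b–g–c–h, so G is not a forest; only forests have treewidth ≤ 1, hence tw(G) ≥ 2. The upper and lower bounds meet at 2, so that is the treewidth.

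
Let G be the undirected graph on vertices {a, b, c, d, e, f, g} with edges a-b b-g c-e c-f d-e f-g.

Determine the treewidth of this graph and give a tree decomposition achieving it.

Treewidth 1.
Bags: B1 = {a, b}  B2 = {b, g}  B3 = {f, g}  B4 = {c, f}  B5 = {c, e}  B6 = {d, e}
Tree: B1–B2, B2–B3, B3–B4, B4–B5, B5–B6

The largest bag has 2 vertices, giving width 1; this decomposition certifies tw(G) ≤ 1. Since G has at least one edge (e.g. a–b), it is not an edgeless graph, so tw(G) ≥ 1. Combining the bounds, tw(G) = 1.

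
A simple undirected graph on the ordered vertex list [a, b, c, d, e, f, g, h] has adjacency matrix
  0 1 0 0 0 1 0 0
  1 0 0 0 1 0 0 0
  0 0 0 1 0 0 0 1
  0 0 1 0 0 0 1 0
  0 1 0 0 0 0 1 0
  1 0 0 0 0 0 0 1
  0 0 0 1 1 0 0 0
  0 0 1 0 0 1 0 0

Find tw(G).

2

A width-2 tree decomposition is:
Bags: B1 = {c, d, g}  B2 = {c, g, h}  B3 = {f, g, h}  B4 = {a, f, g}  B5 = {a, b, g}  B6 = {b, e, g}
Tree: B1–B2, B2–B3, B3–B4, B4–B5, B5–B6
Each bag holds 3 vertices, so the decomposition has width 2, which upper-bounds the treewidth. For the lower bound, G contains the cycle g–d–c–h–f–a–b–e–g, so G is not a forest; only forests have treewidth ≤ 1, hence tw(G) ≥ 2. Hence tw(G) = 2 exactly.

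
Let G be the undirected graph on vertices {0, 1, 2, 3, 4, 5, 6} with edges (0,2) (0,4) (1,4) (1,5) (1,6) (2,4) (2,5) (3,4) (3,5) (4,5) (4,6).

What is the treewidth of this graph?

A width-2 tree decomposition is:
Bags: B1 = {1, 4, 5}  B2 = {2, 4, 5}  B3 = {1, 4, 6}  B4 = {3, 4, 5}  B5 = {0, 2, 4}
Tree: B1–B2, B1–B3, B2–B4, B2–B5
The largest bag has 3 vertices, giving width 2; this decomposition certifies tw(G) ≤ 2. Conversely, {0, 2, 4} is a clique of size 3, and the vertices of any clique must share a bag in every tree decomposition; so some bag has ≥ 3 vertices and tw(G) ≥ 2. Combining the bounds, tw(G) = 2.

2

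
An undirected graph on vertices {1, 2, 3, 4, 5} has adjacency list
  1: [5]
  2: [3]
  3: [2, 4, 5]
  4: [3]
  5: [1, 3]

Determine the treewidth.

1

A width-1 tree decomposition is:
Bags: B1 = {2, 3}  B2 = {3, 5}  B3 = {1, 5}  B4 = {3, 4}
Tree: B1–B2, B2–B3, B1–B4
Every bag has size at most 2, so the width is 2 − 1 = 1 and tw(G) ≤ 1. Any graph with an edge has treewidth ≥ 1, and G has the edge 3–2. The upper and lower bounds meet at 1, so that is the treewidth.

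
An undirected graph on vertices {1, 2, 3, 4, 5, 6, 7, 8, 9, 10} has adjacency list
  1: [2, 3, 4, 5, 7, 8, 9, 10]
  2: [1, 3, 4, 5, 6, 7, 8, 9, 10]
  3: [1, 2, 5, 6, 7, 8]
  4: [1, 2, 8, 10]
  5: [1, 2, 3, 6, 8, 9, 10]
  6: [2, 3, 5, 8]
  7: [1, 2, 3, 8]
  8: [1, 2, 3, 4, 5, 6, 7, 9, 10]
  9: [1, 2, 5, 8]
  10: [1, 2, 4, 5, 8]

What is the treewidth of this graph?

A width-4 tree decomposition is:
Bags: B1 = {1, 2, 4, 8, 10}  B2 = {1, 2, 5, 8, 10}  B3 = {1, 2, 3, 5, 8}  B4 = {1, 2, 5, 8, 9}  B5 = {2, 3, 5, 6, 8}  B6 = {1, 2, 3, 7, 8}
Tree: B1–B2, B2–B3, B2–B4, B3–B5, B3–B6
Every bag has size at most 5, so the width is 5 − 1 = 4 and tw(G) ≤ 4. On the other hand G contains the 5-clique {1, 2, 4, 8, 10}. A clique must lie in a single bag of any decomposition, so no decomposition can have width below 4. Combining the bounds, tw(G) = 4.

4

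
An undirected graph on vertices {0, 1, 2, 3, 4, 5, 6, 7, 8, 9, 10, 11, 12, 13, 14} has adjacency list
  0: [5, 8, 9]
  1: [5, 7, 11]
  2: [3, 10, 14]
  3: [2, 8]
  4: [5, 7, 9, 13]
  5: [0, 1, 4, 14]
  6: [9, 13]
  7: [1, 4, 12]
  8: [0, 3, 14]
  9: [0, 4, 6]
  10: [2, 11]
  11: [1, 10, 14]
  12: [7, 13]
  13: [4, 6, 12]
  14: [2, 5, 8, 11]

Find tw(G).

3

A width-3 tree decomposition is:
Bags: B1 = {6, 7, 12, 13}  B2 = {4, 6, 7, 13}  B3 = {4, 6, 7, 9}  B4 = {1, 4, 7, 9}  B5 = {1, 4, 5, 9}  B6 = {0, 1, 5, 9}  B7 = {0, 1, 5, 11}  B8 = {0, 5, 11, 14}  B9 = {0, 8, 11, 14}  B10 = {8, 10, 11, 14}  B11 = {2, 8, 10, 14}  B12 = {2, 3, 8, 10}
Tree: B1–B2, B2–B3, B3–B4, B4–B5, B5–B6, B6–B7, B7–B8, B8–B9, B9–B10, B10–B11, B11–B12
The largest bag has 4 vertices, giving width 3; this decomposition certifies tw(G) ≤ 3. For the lower bound: the 4 vertex sets {6,12,13}, {7}, {4}, {0,1,5,9} are disjoint, each induces a connected subgraph, and every pair is joined by at least one edge of G. Contracting each set to a single vertex therefore yields K_{4} as a minor, and since treewidth is minor-monotone, tw(G) ≥ tw(K_{4}) = 3. Therefore the treewidth is 3.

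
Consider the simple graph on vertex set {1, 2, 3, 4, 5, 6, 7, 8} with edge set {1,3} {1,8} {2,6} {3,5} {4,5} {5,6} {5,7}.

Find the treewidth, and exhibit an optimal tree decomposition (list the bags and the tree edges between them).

The largest bag has 2 vertices, giving width 1; this decomposition certifies tw(G) ≤ 1. Since G has at least one edge (e.g. 3–5), it is not an edgeless graph, so tw(G) ≥ 1. Therefore the treewidth is 1.

Treewidth 1.
One optimal decomposition is:
Bags: B1 = {3, 5}  B2 = {1, 3}  B3 = {5, 6}  B4 = {1, 8}  B5 = {2, 6}  B6 = {4, 5}  B7 = {5, 7}
Tree: B1–B2, B1–B3, B2–B4, B3–B5, B1–B6, B6–B7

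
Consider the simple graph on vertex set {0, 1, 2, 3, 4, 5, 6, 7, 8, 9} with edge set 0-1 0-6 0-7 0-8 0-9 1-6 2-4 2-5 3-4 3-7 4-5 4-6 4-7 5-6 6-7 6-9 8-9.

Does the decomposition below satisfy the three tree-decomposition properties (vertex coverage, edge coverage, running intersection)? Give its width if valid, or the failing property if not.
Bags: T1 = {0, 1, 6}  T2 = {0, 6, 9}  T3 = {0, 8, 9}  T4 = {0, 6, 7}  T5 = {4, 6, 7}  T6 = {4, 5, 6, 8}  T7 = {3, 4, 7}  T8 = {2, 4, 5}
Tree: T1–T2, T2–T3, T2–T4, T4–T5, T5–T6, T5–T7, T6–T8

No — bags containing vertex 8 are not connected in the tree.

A tree decomposition must satisfy three properties: every vertex lies in some bag; for every edge, both endpoints lie together in some bag; and for every vertex, the bags containing it form a connected subtree. Here bags containing vertex 8 are not connected in the tree, so the decomposition is invalid.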